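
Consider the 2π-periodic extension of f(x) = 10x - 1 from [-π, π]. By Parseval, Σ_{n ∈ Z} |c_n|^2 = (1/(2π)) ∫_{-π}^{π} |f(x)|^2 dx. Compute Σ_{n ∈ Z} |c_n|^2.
Σ |c_n|^2 = 100π^2/3 + 1

Expand and integrate term by term over [-π, π]:
  ∫ (10x)^2 dx = 100·(2π^3/3); ∫ 2·10·(-1)·x dx = 0 (odd integrand); ∫ (-1)^2 dx = 1·2π.
So (1/(2π)) ∫_{-π}^{π} (10x - 1)^2 dx = 100π^2/3 + 1 = 100π^2/3 + 1.
Parseval ⇒ Σ |c_n|^2 = 100π^2/3 + 1.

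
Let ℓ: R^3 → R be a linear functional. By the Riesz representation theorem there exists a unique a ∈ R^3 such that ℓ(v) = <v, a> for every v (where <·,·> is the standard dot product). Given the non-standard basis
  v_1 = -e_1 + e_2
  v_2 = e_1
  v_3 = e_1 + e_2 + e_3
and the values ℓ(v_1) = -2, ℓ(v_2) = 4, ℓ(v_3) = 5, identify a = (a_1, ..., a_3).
a = (4, 2, -1)

Write a = (a_1, ..., a_3) in the standard basis. For each basis vector v_i, ℓ(v_i) = <v_i, a> is a linear equation in the a_j's. Collect the n equations into a matrix system V a = ℓ, where row i of V is v_i (expressed in the standard basis). Since V is invertible (lower-triangular with 1s on the diagonal, up to permutation), solve by back-substitution:
  V =
[[-1, 1, 0],
 [1, 0, 0],
 [1, 1, 1]]
  V a = (-2, 4, 5)
Solving gives a = (4, 2, -1).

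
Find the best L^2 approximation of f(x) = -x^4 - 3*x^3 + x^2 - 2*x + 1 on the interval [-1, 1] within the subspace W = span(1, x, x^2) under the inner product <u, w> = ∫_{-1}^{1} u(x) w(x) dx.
g(x) = x^2/7 - 19*x/5 + 38/35

The best approximation g ∈ W is the orthogonal projection of f onto W. Writing g = a_0 + a_1 x + a_2 x^2, the coefficients solve the normal equations G · a = b where
  G_{ij} = <φ_i, φ_j> and b_i = <f, φ_i>, with φ_0 = 1, φ_1 = x, φ_2 = x^2.
G =
  [2, 0, 2/3]
  [0, 2/3, 0]
  [2/3, 0, 2/5],
b = (34/15, -38/15, 82/105).
Solving gives a_0 = 38/35, a_1 = -19/5, a_2 = 1/7, so
  g(x) = x^2/7 - 19*x/5 + 38/35.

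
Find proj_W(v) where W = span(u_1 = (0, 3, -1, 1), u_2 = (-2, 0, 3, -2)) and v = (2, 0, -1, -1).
proj_W(v) = (55/81, -25/54, -70/81, 85/162)

Set up U = [u_1 | ... | u_2] ∈ R^(4×2). The projector onto W = col(U) is P = U (U^T U)^(-1) U^T.
Compute U^T U =
  [11, -5]
  [-5, 17],
and U^T v = (0, -5).
Solve U^T U · c = U^T v for the coefficients: c = (-25/162, -55/162). The projection is proj_W(v) = U c.
Check: (v - proj_W(v)) · u_1 = 0  (should be 0).
Check: (v - proj_W(v)) · u_2 = 0  (should be 0).
Result: proj_W(v) = (55/81, -25/54, -70/81, 85/162).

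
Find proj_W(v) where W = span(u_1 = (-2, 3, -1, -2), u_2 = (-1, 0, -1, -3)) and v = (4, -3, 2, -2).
proj_W(v) = (5/3, -55/13, 10/39, -25/39)

Set up U = [u_1 | ... | u_2] ∈ R^(4×2). The projector onto W = col(U) is P = U (U^T U)^(-1) U^T.
Compute U^T U =
  [18, 9]
  [9, 11],
and U^T v = (-15, 0).
Solve U^T U · c = U^T v for the coefficients: c = (-55/39, 15/13). The projection is proj_W(v) = U c.
Check: (v - proj_W(v)) · u_1 = 0  (should be 0).
Check: (v - proj_W(v)) · u_2 = 0  (should be 0).
Result: proj_W(v) = (5/3, -55/13, 10/39, -25/39).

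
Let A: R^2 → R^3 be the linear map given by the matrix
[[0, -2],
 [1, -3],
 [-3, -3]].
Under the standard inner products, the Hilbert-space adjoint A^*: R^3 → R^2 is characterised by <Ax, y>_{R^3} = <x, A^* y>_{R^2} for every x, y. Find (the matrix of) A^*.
A^* = A^T =
[[0, 1, -3],
 [-2, -3, -3]]

For real matrices with standard dot products, the defining identity <Ax, y> = <x, A^* y> gives (Ax)^T y = x^T (A^*) y, i.e. x^T A^T y = x^T (A^*) y. Since this holds for all x, y, we must have A^* = A^T. Therefore
A^* =
[[0, 1, -3],
 [-2, -3, -3]].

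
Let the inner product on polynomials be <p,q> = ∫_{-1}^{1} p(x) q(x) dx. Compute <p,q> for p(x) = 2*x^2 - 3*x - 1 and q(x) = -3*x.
<p,q> = 6

Expand the product: p(x)·q(x) = -6*x^3 + 9*x^2 + 3*x.
∫_{-1}^{1} of each monomial x^k gives [2/(k+1) if k even, 0 if k odd]. Integrating term-by-term (or equivalently evaluating the antiderivative F(x) = -3*x^4/2 + 3*x^3 + 3*x^2/2 at the endpoints):
  F(1) − F(−1) = 3 − (-3) = 6.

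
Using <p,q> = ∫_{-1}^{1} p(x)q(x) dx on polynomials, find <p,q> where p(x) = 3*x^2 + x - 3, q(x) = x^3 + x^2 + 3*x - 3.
<p,q> = 68/5

Expand the product: p(x)·q(x) = 3*x^5 + 4*x^4 + 7*x^3 - 9*x^2 - 12*x + 9.
∫_{-1}^{1} of each monomial x^k gives [2/(k+1) if k even, 0 if k odd]. Integrating term-by-term (or equivalently evaluating the antiderivative F(x) = x^6/2 + 4*x^5/5 + 7*x^4/4 - 3*x^3 - 6*x^2 + 9*x at the endpoints):
  F(1) − F(−1) = 61/20 − (-211/20) = 68/5.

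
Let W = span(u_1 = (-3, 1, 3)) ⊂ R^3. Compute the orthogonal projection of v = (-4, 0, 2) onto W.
proj_W(v) = (-54/19, 18/19, 54/19)

Set up U = [u_1 | ... | u_1] ∈ R^(3×1). The projector onto W = col(U) is P = U (U^T U)^(-1) U^T.
Compute U^T U =
  [19],
and U^T v = (18).
Solve U^T U · c = U^T v for the coefficients: c = (18/19). The projection is proj_W(v) = U c.
Check: (v - proj_W(v)) · u_1 = 0  (should be 0).
Result: proj_W(v) = (-54/19, 18/19, 54/19).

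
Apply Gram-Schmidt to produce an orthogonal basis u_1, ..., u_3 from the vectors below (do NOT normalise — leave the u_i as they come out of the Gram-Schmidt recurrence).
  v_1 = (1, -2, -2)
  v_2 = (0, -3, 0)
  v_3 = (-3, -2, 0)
Orthogonal basis:
  u_1 = (1, -2, -2)
  u_2 = (-2/3, -5/3, 4/3)
  u_3 = (-12/5, 0, -6/5)

Apply the Gram-Schmidt recurrence
  u_1 = v_1
  u_i = v_i − Σ_{j<i} ((v_i · u_j) / (u_j · u_j)) · u_j.

Step by step this gives:
  u_1 = (1, -2, -2)
  u_2 = (-2/3, -5/3, 4/3)
  u_3 = (-12/5, 0, -6/5)

Orthogonality check:
  u_2 · u_1 = 0 (should be 0)
  u_3 · u_1 = 0 (should be 0)
  u_3 · u_2 = 0 (should be 0)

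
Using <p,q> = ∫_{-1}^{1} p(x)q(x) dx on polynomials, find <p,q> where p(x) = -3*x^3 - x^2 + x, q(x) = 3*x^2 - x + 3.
<p,q> = -8/3

Expand the product: p(x)·q(x) = -9*x^5 - 5*x^3 - 4*x^2 + 3*x.
∫_{-1}^{1} of each monomial x^k gives [2/(k+1) if k even, 0 if k odd]. Integrating term-by-term (or equivalently evaluating the antiderivative F(x) = -3*x^6/2 - 5*x^4/4 - 4*x^3/3 + 3*x^2/2 at the endpoints):
  F(1) − F(−1) = -31/12 − (1/12) = -8/3.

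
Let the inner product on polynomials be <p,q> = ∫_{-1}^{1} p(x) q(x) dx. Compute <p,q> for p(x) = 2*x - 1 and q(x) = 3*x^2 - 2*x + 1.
<p,q> = -20/3

Expand the product: p(x)·q(x) = 6*x^3 - 7*x^2 + 4*x - 1.
∫_{-1}^{1} of each monomial x^k gives [2/(k+1) if k even, 0 if k odd]. Integrating term-by-term (or equivalently evaluating the antiderivative F(x) = 3*x^4/2 - 7*x^3/3 + 2*x^2 - x at the endpoints):
  F(1) − F(−1) = 1/6 − (41/6) = -20/3.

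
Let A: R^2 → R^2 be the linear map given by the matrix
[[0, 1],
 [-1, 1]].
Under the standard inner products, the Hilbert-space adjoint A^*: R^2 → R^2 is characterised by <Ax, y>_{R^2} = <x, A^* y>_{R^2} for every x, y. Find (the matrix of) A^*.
A^* = A^T =
[[0, -1],
 [1, 1]]

For real matrices with standard dot products, the defining identity <Ax, y> = <x, A^* y> gives (Ax)^T y = x^T (A^*) y, i.e. x^T A^T y = x^T (A^*) y. Since this holds for all x, y, we must have A^* = A^T. Therefore
A^* =
[[0, -1],
 [1, 1]].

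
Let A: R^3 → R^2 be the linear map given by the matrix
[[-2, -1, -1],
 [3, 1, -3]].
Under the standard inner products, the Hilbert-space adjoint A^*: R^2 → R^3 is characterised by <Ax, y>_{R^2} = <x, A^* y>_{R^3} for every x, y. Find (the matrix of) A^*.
A^* = A^T =
[[-2, 3],
 [-1, 1],
 [-1, -3]]

For real matrices with standard dot products, the defining identity <Ax, y> = <x, A^* y> gives (Ax)^T y = x^T (A^*) y, i.e. x^T A^T y = x^T (A^*) y. Since this holds for all x, y, we must have A^* = A^T. Therefore
A^* =
[[-2, 3],
 [-1, 1],
 [-1, -3]].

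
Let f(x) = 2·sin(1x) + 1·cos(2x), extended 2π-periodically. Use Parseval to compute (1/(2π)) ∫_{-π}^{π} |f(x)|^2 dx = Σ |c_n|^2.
Σ |c_n|^2 = 5/2

Expand |f|^2 and use orthogonality of {sin(nx), cos(mx)} on [-π, π]:
  ∫_{-π}^{π} sin(nx)^2 dx = π, ∫ cos(mx)^2 dx = π, and cross terms integrate to 0.
So ∫_{-π}^{π} f(x)^2 dx = 2^2 · π + 1^2 · π = (4 + 1)π.
Divide by 2π: (4 + 1)/2 = 5/2.
By Parseval, this equals Σ |c_n|^2.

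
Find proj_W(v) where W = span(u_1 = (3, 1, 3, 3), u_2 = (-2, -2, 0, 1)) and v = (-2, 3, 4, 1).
proj_W(v) = (245/227, 39/227, 309/227, 341/227)

Set up U = [u_1 | ... | u_2] ∈ R^(4×2). The projector onto W = col(U) is P = U (U^T U)^(-1) U^T.
Compute U^T U =
  [28, -5]
  [-5, 9],
and U^T v = (12, -1).
Solve U^T U · c = U^T v for the coefficients: c = (103/227, 32/227). The projection is proj_W(v) = U c.
Check: (v - proj_W(v)) · u_1 = 0  (should be 0).
Check: (v - proj_W(v)) · u_2 = 0  (should be 0).
Result: proj_W(v) = (245/227, 39/227, 309/227, 341/227).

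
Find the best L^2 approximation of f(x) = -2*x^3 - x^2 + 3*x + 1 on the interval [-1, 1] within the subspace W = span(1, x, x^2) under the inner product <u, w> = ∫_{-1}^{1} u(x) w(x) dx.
g(x) = -x^2 + 9*x/5 + 1

The best approximation g ∈ W is the orthogonal projection of f onto W. Writing g = a_0 + a_1 x + a_2 x^2, the coefficients solve the normal equations G · a = b where
  G_{ij} = <φ_i, φ_j> and b_i = <f, φ_i>, with φ_0 = 1, φ_1 = x, φ_2 = x^2.
G =
  [2, 0, 2/3]
  [0, 2/3, 0]
  [2/3, 0, 2/5],
b = (4/3, 6/5, 4/15).
Solving gives a_0 = 1, a_1 = 9/5, a_2 = -1, so
  g(x) = -x^2 + 9*x/5 + 1.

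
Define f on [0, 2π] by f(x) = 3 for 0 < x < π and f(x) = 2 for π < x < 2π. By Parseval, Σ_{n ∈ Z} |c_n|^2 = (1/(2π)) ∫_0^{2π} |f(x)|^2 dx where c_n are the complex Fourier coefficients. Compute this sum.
Σ |c_n|^2 = 13/2

Parseval equates the L^2 energy of f (normalised by 1/(2π)) with the ℓ^2 sum of its Fourier coefficients: (1/(2π)) ∫_0^{2π} |f|^2 = Σ |c_n|^2.
Compute the left side: (1/(2π)) [∫_0^π 3^2 dx + ∫_π^{2π} 2^2 dx] = (1/(2π)) · (9π + 4π) = (9 + 4)/2 = 13/2.
So Σ_{n ∈ Z} |c_n|^2 = 13/2.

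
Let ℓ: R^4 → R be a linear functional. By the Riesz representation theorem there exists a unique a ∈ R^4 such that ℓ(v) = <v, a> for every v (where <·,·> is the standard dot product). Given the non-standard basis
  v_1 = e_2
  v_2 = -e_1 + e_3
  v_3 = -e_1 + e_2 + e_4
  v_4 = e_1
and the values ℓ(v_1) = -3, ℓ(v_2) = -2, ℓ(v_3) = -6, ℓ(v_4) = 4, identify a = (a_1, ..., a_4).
a = (4, -3, 2, 1)

Write a = (a_1, ..., a_4) in the standard basis. For each basis vector v_i, ℓ(v_i) = <v_i, a> is a linear equation in the a_j's. Collect the n equations into a matrix system V a = ℓ, where row i of V is v_i (expressed in the standard basis). Since V is invertible (lower-triangular with 1s on the diagonal, up to permutation), solve by back-substitution:
  V =
[[0, 1, 0, 0],
 [-1, 0, 1, 0],
 [-1, 1, 0, 1],
 [1, 0, 0, 0]]
  V a = (-3, -2, -6, 4)
Solving gives a = (4, -3, 2, 1).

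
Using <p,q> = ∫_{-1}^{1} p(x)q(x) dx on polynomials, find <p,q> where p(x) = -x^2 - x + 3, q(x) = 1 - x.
<p,q> = 6

Expand the product: p(x)·q(x) = x^3 - 4*x + 3.
∫_{-1}^{1} of each monomial x^k gives [2/(k+1) if k even, 0 if k odd]. Integrating term-by-term (or equivalently evaluating the antiderivative F(x) = x^4/4 - 2*x^2 + 3*x at the endpoints):
  F(1) − F(−1) = 5/4 − (-19/4) = 6.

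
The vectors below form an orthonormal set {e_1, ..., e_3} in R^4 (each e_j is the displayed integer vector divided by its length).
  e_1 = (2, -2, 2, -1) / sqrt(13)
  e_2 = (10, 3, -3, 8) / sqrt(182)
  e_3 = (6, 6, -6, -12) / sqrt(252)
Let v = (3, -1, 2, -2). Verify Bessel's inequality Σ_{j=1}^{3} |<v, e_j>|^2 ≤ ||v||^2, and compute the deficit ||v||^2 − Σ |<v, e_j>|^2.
Σ |<v, e_j>|^2 = 35/2; ||v||^2 = 18; deficit = 1/2

Write each e_j = u_j / sqrt(<u_j, u_j>) where u_j is the displayed integer vector. Then <v, e_j> = <v, u_j> / sqrt(<u_j, u_j>), so |<v, e_j>|^2 = <v, u_j>^2 / <u_j, u_j>.
Coefficients: <v, e_1> = 14/sqrt(13), <v, e_2> = 5/sqrt(182), <v, e_3> = 24/sqrt(252).
Square and sum: Σ |<v, e_j>|^2 = 35/2.
Compute ||v||^2 = v·v = 18.
Deficit = 18 − 35/2 = 1/2 ≥ 0, confirming Bessel's inequality. (The deficit equals ||v − Σ <v,e_j> e_j||^2, the squared distance from v to span{e_j}.)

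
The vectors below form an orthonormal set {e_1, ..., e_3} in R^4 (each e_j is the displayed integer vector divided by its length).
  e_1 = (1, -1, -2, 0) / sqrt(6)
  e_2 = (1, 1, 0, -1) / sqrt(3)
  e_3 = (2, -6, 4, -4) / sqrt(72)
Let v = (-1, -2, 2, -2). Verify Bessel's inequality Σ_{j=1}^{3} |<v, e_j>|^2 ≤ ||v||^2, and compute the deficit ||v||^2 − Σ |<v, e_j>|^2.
Σ |<v, e_j>|^2 = 101/9; ||v||^2 = 13; deficit = 16/9

Write each e_j = u_j / sqrt(<u_j, u_j>) where u_j is the displayed integer vector. Then <v, e_j> = <v, u_j> / sqrt(<u_j, u_j>), so |<v, e_j>|^2 = <v, u_j>^2 / <u_j, u_j>.
Coefficients: <v, e_1> = -3/sqrt(6), <v, e_2> = -1/sqrt(3), <v, e_3> = 26/sqrt(72).
Square and sum: Σ |<v, e_j>|^2 = 101/9.
Compute ||v||^2 = v·v = 13.
Deficit = 13 − 101/9 = 16/9 ≥ 0, confirming Bessel's inequality. (The deficit equals ||v − Σ <v,e_j> e_j||^2, the squared distance from v to span{e_j}.)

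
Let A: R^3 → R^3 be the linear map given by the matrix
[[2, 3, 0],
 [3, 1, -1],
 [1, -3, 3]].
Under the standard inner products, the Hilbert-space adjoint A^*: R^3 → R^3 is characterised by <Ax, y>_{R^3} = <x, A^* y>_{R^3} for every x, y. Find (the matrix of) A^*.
A^* = A^T =
[[2, 3, 1],
 [3, 1, -3],
 [0, -1, 3]]

For real matrices with standard dot products, the defining identity <Ax, y> = <x, A^* y> gives (Ax)^T y = x^T (A^*) y, i.e. x^T A^T y = x^T (A^*) y. Since this holds for all x, y, we must have A^* = A^T. Therefore
A^* =
[[2, 3, 1],
 [3, 1, -3],
 [0, -1, 3]].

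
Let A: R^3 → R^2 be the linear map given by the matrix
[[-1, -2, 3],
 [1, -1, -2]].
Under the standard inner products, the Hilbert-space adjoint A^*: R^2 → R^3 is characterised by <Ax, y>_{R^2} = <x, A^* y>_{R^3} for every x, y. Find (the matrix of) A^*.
A^* = A^T =
[[-1, 1],
 [-2, -1],
 [3, -2]]

For real matrices with standard dot products, the defining identity <Ax, y> = <x, A^* y> gives (Ax)^T y = x^T (A^*) y, i.e. x^T A^T y = x^T (A^*) y. Since this holds for all x, y, we must have A^* = A^T. Therefore
A^* =
[[-1, 1],
 [-2, -1],
 [3, -2]].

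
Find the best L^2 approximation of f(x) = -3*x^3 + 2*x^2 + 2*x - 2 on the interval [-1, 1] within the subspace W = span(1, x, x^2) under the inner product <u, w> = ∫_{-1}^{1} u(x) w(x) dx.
g(x) = 2*x^2 + x/5 - 2

The best approximation g ∈ W is the orthogonal projection of f onto W. Writing g = a_0 + a_1 x + a_2 x^2, the coefficients solve the normal equations G · a = b where
  G_{ij} = <φ_i, φ_j> and b_i = <f, φ_i>, with φ_0 = 1, φ_1 = x, φ_2 = x^2.
G =
  [2, 0, 2/3]
  [0, 2/3, 0]
  [2/3, 0, 2/5],
b = (-8/3, 2/15, -8/15).
Solving gives a_0 = -2, a_1 = 1/5, a_2 = 2, so
  g(x) = 2*x^2 + x/5 - 2.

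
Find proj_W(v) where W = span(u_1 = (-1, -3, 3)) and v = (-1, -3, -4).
proj_W(v) = (2/19, 6/19, -6/19)

Set up U = [u_1 | ... | u_1] ∈ R^(3×1). The projector onto W = col(U) is P = U (U^T U)^(-1) U^T.
Compute U^T U =
  [19],
and U^T v = (-2).
Solve U^T U · c = U^T v for the coefficients: c = (-2/19). The projection is proj_W(v) = U c.
Check: (v - proj_W(v)) · u_1 = 0  (should be 0).
Result: proj_W(v) = (2/19, 6/19, -6/19).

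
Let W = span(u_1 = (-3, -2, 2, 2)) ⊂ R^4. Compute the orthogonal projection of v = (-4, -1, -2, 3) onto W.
proj_W(v) = (-16/7, -32/21, 32/21, 32/21)

Set up U = [u_1 | ... | u_1] ∈ R^(4×1). The projector onto W = col(U) is P = U (U^T U)^(-1) U^T.
Compute U^T U =
  [21],
and U^T v = (16).
Solve U^T U · c = U^T v for the coefficients: c = (16/21). The projection is proj_W(v) = U c.
Check: (v - proj_W(v)) · u_1 = 0  (should be 0).
Result: proj_W(v) = (-16/7, -32/21, 32/21, 32/21).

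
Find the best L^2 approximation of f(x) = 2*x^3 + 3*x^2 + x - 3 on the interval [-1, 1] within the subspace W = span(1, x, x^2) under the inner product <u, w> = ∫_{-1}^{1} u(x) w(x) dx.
g(x) = 3*x^2 + 11*x/5 - 3

The best approximation g ∈ W is the orthogonal projection of f onto W. Writing g = a_0 + a_1 x + a_2 x^2, the coefficients solve the normal equations G · a = b where
  G_{ij} = <φ_i, φ_j> and b_i = <f, φ_i>, with φ_0 = 1, φ_1 = x, φ_2 = x^2.
G =
  [2, 0, 2/3]
  [0, 2/3, 0]
  [2/3, 0, 2/5],
b = (-4, 22/15, -4/5).
Solving gives a_0 = -3, a_1 = 11/5, a_2 = 3, so
  g(x) = 3*x^2 + 11*x/5 - 3.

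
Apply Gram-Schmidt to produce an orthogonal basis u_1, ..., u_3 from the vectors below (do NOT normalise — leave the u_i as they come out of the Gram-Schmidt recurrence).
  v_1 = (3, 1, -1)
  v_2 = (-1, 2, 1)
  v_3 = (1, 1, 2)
Orthogonal basis:
  u_1 = (3, 1, -1)
  u_2 = (-5/11, 24/11, 9/11)
  u_3 = (45/62, -15/31, 105/62)

Apply the Gram-Schmidt recurrence
  u_1 = v_1
  u_i = v_i − Σ_{j<i} ((v_i · u_j) / (u_j · u_j)) · u_j.

Step by step this gives:
  u_1 = (3, 1, -1)
  u_2 = (-5/11, 24/11, 9/11)
  u_3 = (45/62, -15/31, 105/62)

Orthogonality check:
  u_2 · u_1 = 0 (should be 0)
  u_3 · u_1 = 0 (should be 0)
  u_3 · u_2 = 0 (should be 0)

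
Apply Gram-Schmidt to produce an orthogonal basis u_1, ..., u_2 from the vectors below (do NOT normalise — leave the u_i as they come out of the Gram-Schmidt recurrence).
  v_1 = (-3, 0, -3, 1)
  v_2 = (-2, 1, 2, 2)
Orthogonal basis:
  u_1 = (-3, 0, -3, 1)
  u_2 = (-32/19, 1, 44/19, 36/19)

Apply the Gram-Schmidt recurrence
  u_1 = v_1
  u_i = v_i − Σ_{j<i} ((v_i · u_j) / (u_j · u_j)) · u_j.

Step by step this gives:
  u_1 = (-3, 0, -3, 1)
  u_2 = (-32/19, 1, 44/19, 36/19)

Orthogonality check:
  u_2 · u_1 = 0 (should be 0)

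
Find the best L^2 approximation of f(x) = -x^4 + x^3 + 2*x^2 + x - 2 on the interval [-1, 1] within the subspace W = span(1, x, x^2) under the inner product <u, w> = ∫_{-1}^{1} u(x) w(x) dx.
g(x) = 8*x^2/7 + 8*x/5 - 67/35

The best approximation g ∈ W is the orthogonal projection of f onto W. Writing g = a_0 + a_1 x + a_2 x^2, the coefficients solve the normal equations G · a = b where
  G_{ij} = <φ_i, φ_j> and b_i = <f, φ_i>, with φ_0 = 1, φ_1 = x, φ_2 = x^2.
G =
  [2, 0, 2/3]
  [0, 2/3, 0]
  [2/3, 0, 2/5],
b = (-46/15, 16/15, -86/105).
Solving gives a_0 = -67/35, a_1 = 8/5, a_2 = 8/7, so
  g(x) = 8*x^2/7 + 8*x/5 - 67/35.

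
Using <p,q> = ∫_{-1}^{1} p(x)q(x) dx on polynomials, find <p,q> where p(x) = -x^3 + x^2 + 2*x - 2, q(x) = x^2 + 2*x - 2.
<p,q> = 38/5

Expand the product: p(x)·q(x) = -x^5 - x^4 + 6*x^3 - 8*x + 4.
∫_{-1}^{1} of each monomial x^k gives [2/(k+1) if k even, 0 if k odd]. Integrating term-by-term (or equivalently evaluating the antiderivative F(x) = -x^6/6 - x^5/5 + 3*x^4/2 - 4*x^2 + 4*x at the endpoints):
  F(1) − F(−1) = 17/15 − (-97/15) = 38/5.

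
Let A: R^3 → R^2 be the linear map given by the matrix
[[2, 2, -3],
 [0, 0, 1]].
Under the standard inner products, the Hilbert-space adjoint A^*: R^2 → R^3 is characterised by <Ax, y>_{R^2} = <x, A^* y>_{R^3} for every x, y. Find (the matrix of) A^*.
A^* = A^T =
[[2, 0],
 [2, 0],
 [-3, 1]]

For real matrices with standard dot products, the defining identity <Ax, y> = <x, A^* y> gives (Ax)^T y = x^T (A^*) y, i.e. x^T A^T y = x^T (A^*) y. Since this holds for all x, y, we must have A^* = A^T. Therefore
A^* =
[[2, 0],
 [2, 0],
 [-3, 1]].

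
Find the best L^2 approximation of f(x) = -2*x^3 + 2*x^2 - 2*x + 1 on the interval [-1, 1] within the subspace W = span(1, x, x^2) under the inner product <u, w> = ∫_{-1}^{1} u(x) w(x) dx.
g(x) = 2*x^2 - 16*x/5 + 1

The best approximation g ∈ W is the orthogonal projection of f onto W. Writing g = a_0 + a_1 x + a_2 x^2, the coefficients solve the normal equations G · a = b where
  G_{ij} = <φ_i, φ_j> and b_i = <f, φ_i>, with φ_0 = 1, φ_1 = x, φ_2 = x^2.
G =
  [2, 0, 2/3]
  [0, 2/3, 0]
  [2/3, 0, 2/5],
b = (10/3, -32/15, 22/15).
Solving gives a_0 = 1, a_1 = -16/5, a_2 = 2, so
  g(x) = 2*x^2 - 16*x/5 + 1.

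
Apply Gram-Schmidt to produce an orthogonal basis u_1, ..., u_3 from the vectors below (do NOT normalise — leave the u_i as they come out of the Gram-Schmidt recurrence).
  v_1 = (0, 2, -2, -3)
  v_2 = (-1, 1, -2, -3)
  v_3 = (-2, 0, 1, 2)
Orthogonal basis:
  u_1 = (0, 2, -2, -3)
  u_2 = (-1, -13/17, -4/17, -6/17)
  u_3 = (-7/5, 7/5, 1/5, 4/5)

Apply the Gram-Schmidt recurrence
  u_1 = v_1
  u_i = v_i − Σ_{j<i} ((v_i · u_j) / (u_j · u_j)) · u_j.

Step by step this gives:
  u_1 = (0, 2, -2, -3)
  u_2 = (-1, -13/17, -4/17, -6/17)
  u_3 = (-7/5, 7/5, 1/5, 4/5)

Orthogonality check:
  u_2 · u_1 = 0 (should be 0)
  u_3 · u_1 = 0 (should be 0)
  u_3 · u_2 = 0 (should be 0)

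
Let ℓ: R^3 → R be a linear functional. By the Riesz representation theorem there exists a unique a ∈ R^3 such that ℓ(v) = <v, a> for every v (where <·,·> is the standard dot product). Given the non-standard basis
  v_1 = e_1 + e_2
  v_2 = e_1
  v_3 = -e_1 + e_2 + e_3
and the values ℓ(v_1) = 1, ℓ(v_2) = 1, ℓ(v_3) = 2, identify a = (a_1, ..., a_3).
a = (1, 0, 3)

Write a = (a_1, ..., a_3) in the standard basis. For each basis vector v_i, ℓ(v_i) = <v_i, a> is a linear equation in the a_j's. Collect the n equations into a matrix system V a = ℓ, where row i of V is v_i (expressed in the standard basis). Since V is invertible (lower-triangular with 1s on the diagonal, up to permutation), solve by back-substitution:
  V =
[[1, 1, 0],
 [1, 0, 0],
 [-1, 1, 1]]
  V a = (1, 1, 2)
Solving gives a = (1, 0, 3).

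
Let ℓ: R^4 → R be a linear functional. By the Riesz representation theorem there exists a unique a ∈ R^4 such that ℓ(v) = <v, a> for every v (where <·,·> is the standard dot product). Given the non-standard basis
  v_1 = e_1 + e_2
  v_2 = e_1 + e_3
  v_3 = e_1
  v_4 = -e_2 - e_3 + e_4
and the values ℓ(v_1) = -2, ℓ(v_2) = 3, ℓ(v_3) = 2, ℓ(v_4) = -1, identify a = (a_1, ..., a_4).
a = (2, -4, 1, -4)

Write a = (a_1, ..., a_4) in the standard basis. For each basis vector v_i, ℓ(v_i) = <v_i, a> is a linear equation in the a_j's. Collect the n equations into a matrix system V a = ℓ, where row i of V is v_i (expressed in the standard basis). Since V is invertible (lower-triangular with 1s on the diagonal, up to permutation), solve by back-substitution:
  V =
[[1, 1, 0, 0],
 [1, 0, 1, 0],
 [1, 0, 0, 0],
 [0, -1, -1, 1]]
  V a = (-2, 3, 2, -1)
Solving gives a = (2, -4, 1, -4).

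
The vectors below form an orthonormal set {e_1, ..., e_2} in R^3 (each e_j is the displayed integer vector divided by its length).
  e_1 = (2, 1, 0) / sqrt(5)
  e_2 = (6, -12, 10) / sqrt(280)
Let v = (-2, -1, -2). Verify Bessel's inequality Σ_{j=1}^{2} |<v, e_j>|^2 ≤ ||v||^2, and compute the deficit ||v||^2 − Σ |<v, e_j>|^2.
Σ |<v, e_j>|^2 = 45/7; ||v||^2 = 9; deficit = 18/7

Write each e_j = u_j / sqrt(<u_j, u_j>) where u_j is the displayed integer vector. Then <v, e_j> = <v, u_j> / sqrt(<u_j, u_j>), so |<v, e_j>|^2 = <v, u_j>^2 / <u_j, u_j>.
Coefficients: <v, e_1> = -5/sqrt(5), <v, e_2> = -20/sqrt(280).
Square and sum: Σ |<v, e_j>|^2 = 45/7.
Compute ||v||^2 = v·v = 9.
Deficit = 9 − 45/7 = 18/7 ≥ 0, confirming Bessel's inequality. (The deficit equals ||v − Σ <v,e_j> e_j||^2, the squared distance from v to span{e_j}.)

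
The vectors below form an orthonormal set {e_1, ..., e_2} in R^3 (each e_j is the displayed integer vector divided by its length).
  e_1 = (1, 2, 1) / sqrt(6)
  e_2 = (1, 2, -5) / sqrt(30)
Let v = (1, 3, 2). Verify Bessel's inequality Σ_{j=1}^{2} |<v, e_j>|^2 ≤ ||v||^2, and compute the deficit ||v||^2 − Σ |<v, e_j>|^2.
Σ |<v, e_j>|^2 = 69/5; ||v||^2 = 14; deficit = 1/5

Write each e_j = u_j / sqrt(<u_j, u_j>) where u_j is the displayed integer vector. Then <v, e_j> = <v, u_j> / sqrt(<u_j, u_j>), so |<v, e_j>|^2 = <v, u_j>^2 / <u_j, u_j>.
Coefficients: <v, e_1> = 9/sqrt(6), <v, e_2> = -3/sqrt(30).
Square and sum: Σ |<v, e_j>|^2 = 69/5.
Compute ||v||^2 = v·v = 14.
Deficit = 14 − 69/5 = 1/5 ≥ 0, confirming Bessel's inequality. (The deficit equals ||v − Σ <v,e_j> e_j||^2, the squared distance from v to span{e_j}.)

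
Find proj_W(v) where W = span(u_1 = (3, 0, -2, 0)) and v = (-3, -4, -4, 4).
proj_W(v) = (-3/13, 0, 2/13, 0)

Set up U = [u_1 | ... | u_1] ∈ R^(4×1). The projector onto W = col(U) is P = U (U^T U)^(-1) U^T.
Compute U^T U =
  [13],
and U^T v = (-1).
Solve U^T U · c = U^T v for the coefficients: c = (-1/13). The projection is proj_W(v) = U c.
Check: (v - proj_W(v)) · u_1 = 0  (should be 0).
Result: proj_W(v) = (-3/13, 0, 2/13, 0).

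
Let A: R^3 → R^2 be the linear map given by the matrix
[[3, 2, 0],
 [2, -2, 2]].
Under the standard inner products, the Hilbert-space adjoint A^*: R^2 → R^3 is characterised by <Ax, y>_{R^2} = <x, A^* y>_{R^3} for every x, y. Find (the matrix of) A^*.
A^* = A^T =
[[3, 2],
 [2, -2],
 [0, 2]]

For real matrices with standard dot products, the defining identity <Ax, y> = <x, A^* y> gives (Ax)^T y = x^T (A^*) y, i.e. x^T A^T y = x^T (A^*) y. Since this holds for all x, y, we must have A^* = A^T. Therefore
A^* =
[[3, 2],
 [2, -2],
 [0, 2]].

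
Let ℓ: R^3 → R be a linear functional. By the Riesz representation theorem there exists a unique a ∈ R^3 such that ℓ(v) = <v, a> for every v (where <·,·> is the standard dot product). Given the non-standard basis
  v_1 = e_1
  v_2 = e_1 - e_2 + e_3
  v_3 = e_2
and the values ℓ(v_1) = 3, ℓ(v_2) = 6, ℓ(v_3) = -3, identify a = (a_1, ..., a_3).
a = (3, -3, 0)

Write a = (a_1, ..., a_3) in the standard basis. For each basis vector v_i, ℓ(v_i) = <v_i, a> is a linear equation in the a_j's. Collect the n equations into a matrix system V a = ℓ, where row i of V is v_i (expressed in the standard basis). Since V is invertible (lower-triangular with 1s on the diagonal, up to permutation), solve by back-substitution:
  V =
[[1, 0, 0],
 [1, -1, 1],
 [0, 1, 0]]
  V a = (3, 6, -3)
Solving gives a = (3, -3, 0).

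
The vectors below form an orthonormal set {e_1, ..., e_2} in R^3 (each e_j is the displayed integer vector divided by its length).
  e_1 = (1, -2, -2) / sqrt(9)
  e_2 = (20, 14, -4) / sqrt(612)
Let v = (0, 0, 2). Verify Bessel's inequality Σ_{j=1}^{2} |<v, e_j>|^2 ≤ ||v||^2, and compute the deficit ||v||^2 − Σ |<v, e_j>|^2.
Σ |<v, e_j>|^2 = 32/17; ||v||^2 = 4; deficit = 36/17

Write each e_j = u_j / sqrt(<u_j, u_j>) where u_j is the displayed integer vector. Then <v, e_j> = <v, u_j> / sqrt(<u_j, u_j>), so |<v, e_j>|^2 = <v, u_j>^2 / <u_j, u_j>.
Coefficients: <v, e_1> = -4/sqrt(9), <v, e_2> = -8/sqrt(612).
Square and sum: Σ |<v, e_j>|^2 = 32/17.
Compute ||v||^2 = v·v = 4.
Deficit = 4 − 32/17 = 36/17 ≥ 0, confirming Bessel's inequality. (The deficit equals ||v − Σ <v,e_j> e_j||^2, the squared distance from v to span{e_j}.)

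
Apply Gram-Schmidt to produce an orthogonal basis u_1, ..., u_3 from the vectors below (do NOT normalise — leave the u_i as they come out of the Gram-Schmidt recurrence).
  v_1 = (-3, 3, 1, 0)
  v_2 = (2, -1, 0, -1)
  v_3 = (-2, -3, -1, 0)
Orthogonal basis:
  u_1 = (-3, 3, 1, 0)
  u_2 = (11/19, 8/19, 9/19, -1)
  u_3 = (-5/3, -5/3, 0, -5/3)

Apply the Gram-Schmidt recurrence
  u_1 = v_1
  u_i = v_i − Σ_{j<i} ((v_i · u_j) / (u_j · u_j)) · u_j.

Step by step this gives:
  u_1 = (-3, 3, 1, 0)
  u_2 = (11/19, 8/19, 9/19, -1)
  u_3 = (-5/3, -5/3, 0, -5/3)

Orthogonality check:
  u_2 · u_1 = 0 (should be 0)
  u_3 · u_1 = 0 (should be 0)
  u_3 · u_2 = 0 (should be 0)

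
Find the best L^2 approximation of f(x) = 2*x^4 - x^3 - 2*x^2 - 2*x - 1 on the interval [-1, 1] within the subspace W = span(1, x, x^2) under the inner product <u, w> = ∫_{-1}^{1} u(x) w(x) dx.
g(x) = -2*x^2/7 - 13*x/5 - 41/35

The best approximation g ∈ W is the orthogonal projection of f onto W. Writing g = a_0 + a_1 x + a_2 x^2, the coefficients solve the normal equations G · a = b where
  G_{ij} = <φ_i, φ_j> and b_i = <f, φ_i>, with φ_0 = 1, φ_1 = x, φ_2 = x^2.
G =
  [2, 0, 2/3]
  [0, 2/3, 0]
  [2/3, 0, 2/5],
b = (-38/15, -26/15, -94/105).
Solving gives a_0 = -41/35, a_1 = -13/5, a_2 = -2/7, so
  g(x) = -2*x^2/7 - 13*x/5 - 41/35.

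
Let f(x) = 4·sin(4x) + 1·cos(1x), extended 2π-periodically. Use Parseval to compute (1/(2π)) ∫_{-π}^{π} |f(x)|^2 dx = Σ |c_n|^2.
Σ |c_n|^2 = 17/2

Expand |f|^2 and use orthogonality of {sin(nx), cos(mx)} on [-π, π]:
  ∫_{-π}^{π} sin(nx)^2 dx = π, ∫ cos(mx)^2 dx = π, and cross terms integrate to 0.
So ∫_{-π}^{π} f(x)^2 dx = 4^2 · π + 1^2 · π = (16 + 1)π.
Divide by 2π: (16 + 1)/2 = 17/2.
By Parseval, this equals Σ |c_n|^2.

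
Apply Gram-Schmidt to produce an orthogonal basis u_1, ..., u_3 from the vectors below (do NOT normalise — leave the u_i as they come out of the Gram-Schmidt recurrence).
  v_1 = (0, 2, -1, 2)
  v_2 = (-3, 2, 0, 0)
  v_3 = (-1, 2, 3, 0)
Orthogonal basis:
  u_1 = (0, 2, -1, 2)
  u_2 = (-3, 10/9, 4/9, -8/9)
  u_3 = (76/101, 114/101, 288/101, 30/101)

Apply the Gram-Schmidt recurrence
  u_1 = v_1
  u_i = v_i − Σ_{j<i} ((v_i · u_j) / (u_j · u_j)) · u_j.

Step by step this gives:
  u_1 = (0, 2, -1, 2)
  u_2 = (-3, 10/9, 4/9, -8/9)
  u_3 = (76/101, 114/101, 288/101, 30/101)

Orthogonality check:
  u_2 · u_1 = 0 (should be 0)
  u_3 · u_1 = 0 (should be 0)
  u_3 · u_2 = 0 (should be 0)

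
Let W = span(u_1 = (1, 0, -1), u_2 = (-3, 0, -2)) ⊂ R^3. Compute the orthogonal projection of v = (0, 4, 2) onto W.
proj_W(v) = (0, 0, 2)

Set up U = [u_1 | ... | u_2] ∈ R^(3×2). The projector onto W = col(U) is P = U (U^T U)^(-1) U^T.
Compute U^T U =
  [2, -1]
  [-1, 13],
and U^T v = (-2, -4).
Solve U^T U · c = U^T v for the coefficients: c = (-6/5, -2/5). The projection is proj_W(v) = U c.
Check: (v - proj_W(v)) · u_1 = 0  (should be 0).
Check: (v - proj_W(v)) · u_2 = 0  (should be 0).
Result: proj_W(v) = (0, 0, 2).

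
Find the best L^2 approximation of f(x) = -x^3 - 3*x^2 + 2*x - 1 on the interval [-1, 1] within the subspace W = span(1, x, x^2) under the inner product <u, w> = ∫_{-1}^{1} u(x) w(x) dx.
g(x) = -3*x^2 + 7*x/5 - 1

The best approximation g ∈ W is the orthogonal projection of f onto W. Writing g = a_0 + a_1 x + a_2 x^2, the coefficients solve the normal equations G · a = b where
  G_{ij} = <φ_i, φ_j> and b_i = <f, φ_i>, with φ_0 = 1, φ_1 = x, φ_2 = x^2.
G =
  [2, 0, 2/3]
  [0, 2/3, 0]
  [2/3, 0, 2/5],
b = (-4, 14/15, -28/15).
Solving gives a_0 = -1, a_1 = 7/5, a_2 = -3, so
  g(x) = -3*x^2 + 7*x/5 - 1.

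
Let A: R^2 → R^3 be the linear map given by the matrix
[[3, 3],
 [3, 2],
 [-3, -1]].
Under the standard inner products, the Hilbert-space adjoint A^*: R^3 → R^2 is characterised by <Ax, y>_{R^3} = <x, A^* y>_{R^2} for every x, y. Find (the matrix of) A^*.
A^* = A^T =
[[3, 3, -3],
 [3, 2, -1]]

For real matrices with standard dot products, the defining identity <Ax, y> = <x, A^* y> gives (Ax)^T y = x^T (A^*) y, i.e. x^T A^T y = x^T (A^*) y. Since this holds for all x, y, we must have A^* = A^T. Therefore
A^* =
[[3, 3, -3],
 [3, 2, -1]].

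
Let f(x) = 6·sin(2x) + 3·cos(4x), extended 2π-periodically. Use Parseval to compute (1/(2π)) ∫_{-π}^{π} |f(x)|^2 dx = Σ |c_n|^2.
Σ |c_n|^2 = 45/2

Expand |f|^2 and use orthogonality of {sin(nx), cos(mx)} on [-π, π]:
  ∫_{-π}^{π} sin(nx)^2 dx = π, ∫ cos(mx)^2 dx = π, and cross terms integrate to 0.
So ∫_{-π}^{π} f(x)^2 dx = 6^2 · π + 3^2 · π = (36 + 9)π.
Divide by 2π: (36 + 9)/2 = 45/2.
By Parseval, this equals Σ |c_n|^2.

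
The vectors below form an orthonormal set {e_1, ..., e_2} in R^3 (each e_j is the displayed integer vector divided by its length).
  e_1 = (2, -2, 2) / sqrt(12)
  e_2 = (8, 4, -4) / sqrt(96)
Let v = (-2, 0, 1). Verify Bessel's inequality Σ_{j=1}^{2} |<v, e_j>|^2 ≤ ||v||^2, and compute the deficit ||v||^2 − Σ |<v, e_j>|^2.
Σ |<v, e_j>|^2 = 9/2; ||v||^2 = 5; deficit = 1/2

Write each e_j = u_j / sqrt(<u_j, u_j>) where u_j is the displayed integer vector. Then <v, e_j> = <v, u_j> / sqrt(<u_j, u_j>), so |<v, e_j>|^2 = <v, u_j>^2 / <u_j, u_j>.
Coefficients: <v, e_1> = -2/sqrt(12), <v, e_2> = -20/sqrt(96).
Square and sum: Σ |<v, e_j>|^2 = 9/2.
Compute ||v||^2 = v·v = 5.
Deficit = 5 − 9/2 = 1/2 ≥ 0, confirming Bessel's inequality. (The deficit equals ||v − Σ <v,e_j> e_j||^2, the squared distance from v to span{e_j}.)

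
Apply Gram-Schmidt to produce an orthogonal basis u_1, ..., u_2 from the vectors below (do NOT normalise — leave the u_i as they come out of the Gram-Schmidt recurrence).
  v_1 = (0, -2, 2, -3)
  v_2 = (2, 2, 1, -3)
Orthogonal basis:
  u_1 = (0, -2, 2, -3)
  u_2 = (2, 48/17, 3/17, -30/17)

Apply the Gram-Schmidt recurrence
  u_1 = v_1
  u_i = v_i − Σ_{j<i} ((v_i · u_j) / (u_j · u_j)) · u_j.

Step by step this gives:
  u_1 = (0, -2, 2, -3)
  u_2 = (2, 48/17, 3/17, -30/17)

Orthogonality check:
  u_2 · u_1 = 0 (should be 0)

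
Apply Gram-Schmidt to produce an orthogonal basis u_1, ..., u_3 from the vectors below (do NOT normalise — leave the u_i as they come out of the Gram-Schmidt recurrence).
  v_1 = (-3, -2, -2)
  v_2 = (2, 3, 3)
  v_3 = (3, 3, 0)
Orthogonal basis:
  u_1 = (-3, -2, -2)
  u_2 = (-20/17, 15/17, 15/17)
  u_3 = (0, 3/2, -3/2)

Apply the Gram-Schmidt recurrence
  u_1 = v_1
  u_i = v_i − Σ_{j<i} ((v_i · u_j) / (u_j · u_j)) · u_j.

Step by step this gives:
  u_1 = (-3, -2, -2)
  u_2 = (-20/17, 15/17, 15/17)
  u_3 = (0, 3/2, -3/2)

Orthogonality check:
  u_2 · u_1 = 0 (should be 0)
  u_3 · u_1 = 0 (should be 0)
  u_3 · u_2 = 0 (should be 0)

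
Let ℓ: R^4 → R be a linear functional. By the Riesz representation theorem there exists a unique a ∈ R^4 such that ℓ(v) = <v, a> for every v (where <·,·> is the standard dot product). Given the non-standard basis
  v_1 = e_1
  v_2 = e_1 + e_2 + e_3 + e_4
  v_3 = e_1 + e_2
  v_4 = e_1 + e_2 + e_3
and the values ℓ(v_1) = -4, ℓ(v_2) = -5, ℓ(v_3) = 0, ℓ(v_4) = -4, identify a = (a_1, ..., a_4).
a = (-4, 4, -4, -1)

Write a = (a_1, ..., a_4) in the standard basis. For each basis vector v_i, ℓ(v_i) = <v_i, a> is a linear equation in the a_j's. Collect the n equations into a matrix system V a = ℓ, where row i of V is v_i (expressed in the standard basis). Since V is invertible (lower-triangular with 1s on the diagonal, up to permutation), solve by back-substitution:
  V =
[[1, 0, 0, 0],
 [1, 1, 1, 1],
 [1, 1, 0, 0],
 [1, 1, 1, 0]]
  V a = (-4, -5, 0, -4)
Solving gives a = (-4, 4, -4, -1).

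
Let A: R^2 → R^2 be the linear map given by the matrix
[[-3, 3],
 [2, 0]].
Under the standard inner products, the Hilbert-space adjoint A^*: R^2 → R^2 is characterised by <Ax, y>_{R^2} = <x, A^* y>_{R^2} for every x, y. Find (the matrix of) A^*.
A^* = A^T =
[[-3, 2],
 [3, 0]]

For real matrices with standard dot products, the defining identity <Ax, y> = <x, A^* y> gives (Ax)^T y = x^T (A^*) y, i.e. x^T A^T y = x^T (A^*) y. Since this holds for all x, y, we must have A^* = A^T. Therefore
A^* =
[[-3, 2],
 [3, 0]].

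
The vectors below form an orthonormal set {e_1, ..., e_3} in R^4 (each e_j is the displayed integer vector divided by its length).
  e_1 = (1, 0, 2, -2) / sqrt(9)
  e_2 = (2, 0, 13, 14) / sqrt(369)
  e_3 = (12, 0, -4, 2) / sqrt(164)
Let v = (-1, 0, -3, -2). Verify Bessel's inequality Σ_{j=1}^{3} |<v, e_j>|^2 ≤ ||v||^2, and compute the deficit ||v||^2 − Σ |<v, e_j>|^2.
Σ |<v, e_j>|^2 = 14; ||v||^2 = 14; deficit = 0

Write each e_j = u_j / sqrt(<u_j, u_j>) where u_j is the displayed integer vector. Then <v, e_j> = <v, u_j> / sqrt(<u_j, u_j>), so |<v, e_j>|^2 = <v, u_j>^2 / <u_j, u_j>.
Coefficients: <v, e_1> = -3/sqrt(9), <v, e_2> = -69/sqrt(369), <v, e_3> = -4/sqrt(164).
Square and sum: Σ |<v, e_j>|^2 = 14.
Compute ||v||^2 = v·v = 14.
Deficit = 14 − 14 = 0 ≥ 0, confirming Bessel's inequality. (The deficit equals ||v − Σ <v,e_j> e_j||^2, the squared distance from v to span{e_j}.)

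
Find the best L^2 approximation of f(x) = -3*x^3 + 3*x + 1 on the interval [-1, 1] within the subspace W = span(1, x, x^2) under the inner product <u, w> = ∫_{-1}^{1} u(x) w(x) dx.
g(x) = 6*x/5 + 1

The best approximation g ∈ W is the orthogonal projection of f onto W. Writing g = a_0 + a_1 x + a_2 x^2, the coefficients solve the normal equations G · a = b where
  G_{ij} = <φ_i, φ_j> and b_i = <f, φ_i>, with φ_0 = 1, φ_1 = x, φ_2 = x^2.
G =
  [2, 0, 2/3]
  [0, 2/3, 0]
  [2/3, 0, 2/5],
b = (2, 4/5, 2/3).
Solving gives a_0 = 1, a_1 = 6/5, a_2 = 0, so
  g(x) = 6*x/5 + 1.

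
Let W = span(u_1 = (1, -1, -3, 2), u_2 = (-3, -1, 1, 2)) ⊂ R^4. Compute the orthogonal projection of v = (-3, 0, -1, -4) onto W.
proj_W(v) = (-3/7, 4/7, 11/7, -8/7)

Set up U = [u_1 | ... | u_2] ∈ R^(4×2). The projector onto W = col(U) is P = U (U^T U)^(-1) U^T.
Compute U^T U =
  [15, -1]
  [-1, 15],
and U^T v = (-8, 0).
Solve U^T U · c = U^T v for the coefficients: c = (-15/28, -1/28). The projection is proj_W(v) = U c.
Check: (v - proj_W(v)) · u_1 = 0  (should be 0).
Check: (v - proj_W(v)) · u_2 = 0  (should be 0).
Result: proj_W(v) = (-3/7, 4/7, 11/7, -8/7).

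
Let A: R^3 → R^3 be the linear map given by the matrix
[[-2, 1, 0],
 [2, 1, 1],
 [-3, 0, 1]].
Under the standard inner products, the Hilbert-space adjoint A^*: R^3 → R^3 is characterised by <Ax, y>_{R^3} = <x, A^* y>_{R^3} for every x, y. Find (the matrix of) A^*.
A^* = A^T =
[[-2, 2, -3],
 [1, 1, 0],
 [0, 1, 1]]

For real matrices with standard dot products, the defining identity <Ax, y> = <x, A^* y> gives (Ax)^T y = x^T (A^*) y, i.e. x^T A^T y = x^T (A^*) y. Since this holds for all x, y, we must have A^* = A^T. Therefore
A^* =
[[-2, 2, -3],
 [1, 1, 0],
 [0, 1, 1]].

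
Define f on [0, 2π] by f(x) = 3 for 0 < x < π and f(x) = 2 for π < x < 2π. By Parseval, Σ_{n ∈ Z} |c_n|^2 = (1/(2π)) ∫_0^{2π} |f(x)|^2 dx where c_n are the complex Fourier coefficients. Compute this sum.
Σ |c_n|^2 = 13/2

Parseval equates the L^2 energy of f (normalised by 1/(2π)) with the ℓ^2 sum of its Fourier coefficients: (1/(2π)) ∫_0^{2π} |f|^2 = Σ |c_n|^2.
Compute the left side: (1/(2π)) [∫_0^π 3^2 dx + ∫_π^{2π} 2^2 dx] = (1/(2π)) · (9π + 4π) = (9 + 4)/2 = 13/2.
So Σ_{n ∈ Z} |c_n|^2 = 13/2.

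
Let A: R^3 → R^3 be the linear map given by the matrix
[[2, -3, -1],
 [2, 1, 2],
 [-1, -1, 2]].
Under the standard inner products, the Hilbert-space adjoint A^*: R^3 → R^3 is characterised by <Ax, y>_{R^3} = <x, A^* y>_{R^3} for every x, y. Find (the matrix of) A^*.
A^* = A^T =
[[2, 2, -1],
 [-3, 1, -1],
 [-1, 2, 2]]

For real matrices with standard dot products, the defining identity <Ax, y> = <x, A^* y> gives (Ax)^T y = x^T (A^*) y, i.e. x^T A^T y = x^T (A^*) y. Since this holds for all x, y, we must have A^* = A^T. Therefore
A^* =
[[2, 2, -1],
 [-3, 1, -1],
 [-1, 2, 2]].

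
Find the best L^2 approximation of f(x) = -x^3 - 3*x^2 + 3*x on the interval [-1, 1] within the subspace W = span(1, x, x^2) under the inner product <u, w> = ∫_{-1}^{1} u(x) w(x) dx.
g(x) = -3*x^2 + 12*x/5

The best approximation g ∈ W is the orthogonal projection of f onto W. Writing g = a_0 + a_1 x + a_2 x^2, the coefficients solve the normal equations G · a = b where
  G_{ij} = <φ_i, φ_j> and b_i = <f, φ_i>, with φ_0 = 1, φ_1 = x, φ_2 = x^2.
G =
  [2, 0, 2/3]
  [0, 2/3, 0]
  [2/3, 0, 2/5],
b = (-2, 8/5, -6/5).
Solving gives a_0 = 0, a_1 = 12/5, a_2 = -3, so
  g(x) = -3*x^2 + 12*x/5.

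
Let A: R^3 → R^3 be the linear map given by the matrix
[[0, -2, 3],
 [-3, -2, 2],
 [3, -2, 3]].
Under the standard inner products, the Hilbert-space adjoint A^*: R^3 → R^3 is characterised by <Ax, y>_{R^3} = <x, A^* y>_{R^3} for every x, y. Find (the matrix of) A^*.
A^* = A^T =
[[0, -3, 3],
 [-2, -2, -2],
 [3, 2, 3]]

For real matrices with standard dot products, the defining identity <Ax, y> = <x, A^* y> gives (Ax)^T y = x^T (A^*) y, i.e. x^T A^T y = x^T (A^*) y. Since this holds for all x, y, we must have A^* = A^T. Therefore
A^* =
[[0, -3, 3],
 [-2, -2, -2],
 [3, 2, 3]].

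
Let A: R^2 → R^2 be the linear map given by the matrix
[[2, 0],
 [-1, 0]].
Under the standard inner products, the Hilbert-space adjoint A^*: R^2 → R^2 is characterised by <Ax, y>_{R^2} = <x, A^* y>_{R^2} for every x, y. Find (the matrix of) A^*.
A^* = A^T =
[[2, -1],
 [0, 0]]

For real matrices with standard dot products, the defining identity <Ax, y> = <x, A^* y> gives (Ax)^T y = x^T (A^*) y, i.e. x^T A^T y = x^T (A^*) y. Since this holds for all x, y, we must have A^* = A^T. Therefore
A^* =
[[2, -1],
 [0, 0]].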